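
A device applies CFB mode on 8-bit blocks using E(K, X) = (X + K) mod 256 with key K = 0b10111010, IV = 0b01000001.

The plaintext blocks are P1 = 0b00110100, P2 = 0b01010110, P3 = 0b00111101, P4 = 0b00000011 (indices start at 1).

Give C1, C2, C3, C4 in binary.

C1 = 0b11001111, C2 = 0b11011111, C3 = 0b10100100, C4 = 0b01011101

CFB encryption: C_i = P_i ⊕ E(K, C_{i−1}), with C_{0} = IV.
C1: E(K, 0b01000001) = 0b11111011; 0b00110100 ⊕ 0b11111011 = 0b11001111.
C2: E(K, 0b11001111) = 0b10001001; 0b01010110 ⊕ 0b10001001 = 0b11011111.
C3: E(K, 0b11011111) = 0b10011001; 0b00111101 ⊕ 0b10011001 = 0b10100100.
C4: E(K, 0b10100100) = 0b01011110; 0b00000011 ⊕ 0b01011110 = 0b01011101.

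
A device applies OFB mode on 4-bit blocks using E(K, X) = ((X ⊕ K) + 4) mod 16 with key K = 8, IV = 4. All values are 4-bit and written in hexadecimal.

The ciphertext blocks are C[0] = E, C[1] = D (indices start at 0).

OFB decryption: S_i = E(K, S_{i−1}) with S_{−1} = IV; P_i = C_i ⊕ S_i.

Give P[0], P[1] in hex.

P[0] = E, P[1] = 1

P[0]: S = E(K, 4) = 0; E ⊕ 0 = E.
P[1]: S = E(K, 0) = C; D ⊕ C = 1.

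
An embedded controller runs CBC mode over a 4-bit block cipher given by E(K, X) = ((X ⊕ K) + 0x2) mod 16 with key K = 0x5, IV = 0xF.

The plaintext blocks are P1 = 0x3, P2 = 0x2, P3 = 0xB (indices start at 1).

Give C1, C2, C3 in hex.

C1 = 0xB, C2 = 0xE, C3 = 0x2

CBC encryption: C_i = E(K, P_i ⊕ C_{i−1}), with C_{0} = IV.
C1: P1 ⊕ 0xF = 0xC; E(K, 0xC) = 0xB.
C2: P2 ⊕ 0xB = 0x9; E(K, 0x9) = 0xE.
C3: P3 ⊕ 0xE = 0x5; E(K, 0x5) = 0x2.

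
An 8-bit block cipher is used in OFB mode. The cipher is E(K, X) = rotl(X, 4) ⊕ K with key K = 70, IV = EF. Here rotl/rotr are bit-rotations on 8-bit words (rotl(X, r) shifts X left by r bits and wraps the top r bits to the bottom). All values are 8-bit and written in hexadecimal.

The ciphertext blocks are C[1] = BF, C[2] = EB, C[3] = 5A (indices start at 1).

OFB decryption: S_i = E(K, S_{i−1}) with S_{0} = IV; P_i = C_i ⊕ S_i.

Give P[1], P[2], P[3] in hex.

P[1] = 31, P[2] = 73, P[3] = A3

P[1]: S = E(K, EF) = 8E; BF ⊕ 8E = 31.
P[2]: S = E(K, 8E) = 98; EB ⊕ 98 = 73.
P[3]: S = E(K, 98) = F9; 5A ⊕ F9 = A3.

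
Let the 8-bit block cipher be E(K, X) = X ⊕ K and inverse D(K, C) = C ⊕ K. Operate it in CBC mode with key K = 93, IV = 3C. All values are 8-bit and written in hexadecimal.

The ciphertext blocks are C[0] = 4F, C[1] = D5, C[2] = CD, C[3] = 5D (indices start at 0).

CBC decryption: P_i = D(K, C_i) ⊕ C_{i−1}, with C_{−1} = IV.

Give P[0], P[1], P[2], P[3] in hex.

P[0] = E0, P[1] = 09, P[2] = 8B, P[3] = 03

P[0]: D(K, 4F) = DC; DC ⊕ 3C = E0.
P[1]: D(K, D5) = 46; 46 ⊕ 4F = 09.
P[2]: D(K, CD) = 5E; 5E ⊕ D5 = 8B.
P[3]: D(K, 5D) = CE; CE ⊕ CD = 03.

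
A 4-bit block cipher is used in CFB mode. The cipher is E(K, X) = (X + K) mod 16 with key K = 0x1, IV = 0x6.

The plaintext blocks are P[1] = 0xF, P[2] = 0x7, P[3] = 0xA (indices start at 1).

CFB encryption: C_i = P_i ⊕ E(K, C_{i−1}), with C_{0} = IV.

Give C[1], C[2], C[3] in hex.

C[1] = 0x8, C[2] = 0xE, C[3] = 0x5

C[1]: E(K, 0x6) = 0x7; 0xF ⊕ 0x7 = 0x8.
C[2]: E(K, 0x8) = 0x9; 0x7 ⊕ 0x9 = 0xE.
C[3]: E(K, 0xE) = 0xF; 0xA ⊕ 0xF = 0x5.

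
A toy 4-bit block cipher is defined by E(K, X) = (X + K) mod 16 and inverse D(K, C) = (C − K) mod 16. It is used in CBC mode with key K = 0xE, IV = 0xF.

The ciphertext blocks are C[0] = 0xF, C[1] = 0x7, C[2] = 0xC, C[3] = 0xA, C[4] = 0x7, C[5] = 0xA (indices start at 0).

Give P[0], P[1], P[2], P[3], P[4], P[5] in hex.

CBC decryption: P_i = D(K, C_i) ⊕ C_{i−1}, with C_{−1} = IV.
P[0]: D(K, 0xF) = 0x1; 0x1 ⊕ 0xF = 0xE.
P[1]: D(K, 0x7) = 0x9; 0x9 ⊕ 0xF = 0x6.
P[2]: D(K, 0xC) = 0xE; 0xE ⊕ 0x7 = 0x9.
P[3]: D(K, 0xA) = 0xC; 0xC ⊕ 0xC = 0x0.
P[4]: D(K, 0x7) = 0x9; 0x9 ⊕ 0xA = 0x3.
P[5]: D(K, 0xA) = 0xC; 0xC ⊕ 0x7 = 0xB.

P[0] = 0xE, P[1] = 0x6, P[2] = 0x9, P[3] = 0x0, P[4] = 0x3, P[5] = 0xB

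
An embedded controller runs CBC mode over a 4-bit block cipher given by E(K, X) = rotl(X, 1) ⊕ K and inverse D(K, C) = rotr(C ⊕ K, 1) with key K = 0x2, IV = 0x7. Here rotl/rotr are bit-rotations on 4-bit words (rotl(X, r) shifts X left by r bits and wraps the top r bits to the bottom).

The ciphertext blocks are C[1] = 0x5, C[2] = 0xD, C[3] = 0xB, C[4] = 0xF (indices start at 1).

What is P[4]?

CBC decryption: P_i = D(K, C_i) ⊕ C_{i−1}, with C_{0} = IV.
P[4]: D(K, 0xF) = 0xE; 0xE ⊕ 0xB = 0x5.

P[4] = 0x5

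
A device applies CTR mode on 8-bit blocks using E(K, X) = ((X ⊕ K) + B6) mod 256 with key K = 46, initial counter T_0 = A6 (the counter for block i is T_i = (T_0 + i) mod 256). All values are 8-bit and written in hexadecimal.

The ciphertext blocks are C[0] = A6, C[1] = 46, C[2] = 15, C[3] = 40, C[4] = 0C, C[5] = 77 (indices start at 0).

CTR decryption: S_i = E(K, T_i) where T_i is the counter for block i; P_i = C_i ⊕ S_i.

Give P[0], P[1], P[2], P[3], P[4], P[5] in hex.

P[0] = 30, P[1] = D1, P[2] = B1, P[3] = E5, P[4] = AE, P[5] = D4

P[0]: T = A6, S = E(K, T) = 96; A6 ⊕ 96 = 30.
P[1]: T = A7, S = E(K, T) = 97; 46 ⊕ 97 = D1.
P[2]: T = A8, S = E(K, T) = A4; 15 ⊕ A4 = B1.
P[3]: T = A9, S = E(K, T) = A5; 40 ⊕ A5 = E5.
P[4]: T = AA, S = E(K, T) = A2; 0C ⊕ A2 = AE.
P[5]: T = AB, S = E(K, T) = A3; 77 ⊕ A3 = D4.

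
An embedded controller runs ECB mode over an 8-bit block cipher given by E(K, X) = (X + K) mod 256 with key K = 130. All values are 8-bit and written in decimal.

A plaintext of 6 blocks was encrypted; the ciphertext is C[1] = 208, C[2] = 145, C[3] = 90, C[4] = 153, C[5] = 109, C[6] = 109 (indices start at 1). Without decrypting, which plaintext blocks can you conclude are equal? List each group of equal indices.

P[5] = P[6]

ECB encrypts each block independently with the same key, so equal ciphertext blocks imply equal plaintext blocks.
C[5] = C[6] = 109, so P[5] = P[6].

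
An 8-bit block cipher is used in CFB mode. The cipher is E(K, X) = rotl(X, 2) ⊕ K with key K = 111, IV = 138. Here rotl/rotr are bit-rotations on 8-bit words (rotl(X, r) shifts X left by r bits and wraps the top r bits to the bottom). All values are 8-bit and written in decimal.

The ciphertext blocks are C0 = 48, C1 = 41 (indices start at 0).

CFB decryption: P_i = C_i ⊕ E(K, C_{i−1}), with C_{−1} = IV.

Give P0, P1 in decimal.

P0: E(K, 138) = 69; 48 ⊕ 69 = 117.
P1: E(K, 48) = 175; 41 ⊕ 175 = 134.

P0 = 117, P1 = 134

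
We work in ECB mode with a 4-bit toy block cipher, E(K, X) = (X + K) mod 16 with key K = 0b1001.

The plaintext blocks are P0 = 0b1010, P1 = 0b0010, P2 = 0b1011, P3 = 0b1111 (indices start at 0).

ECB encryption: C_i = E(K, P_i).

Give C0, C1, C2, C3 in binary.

C0: E(K, 0b1010) = 0b0011.
C1: E(K, 0b0010) = 0b1011.
C2: E(K, 0b1011) = 0b0100.
C3: E(K, 0b1111) = 0b1000.

C0 = 0b0011, C1 = 0b1011, C2 = 0b0100, C3 = 0b1000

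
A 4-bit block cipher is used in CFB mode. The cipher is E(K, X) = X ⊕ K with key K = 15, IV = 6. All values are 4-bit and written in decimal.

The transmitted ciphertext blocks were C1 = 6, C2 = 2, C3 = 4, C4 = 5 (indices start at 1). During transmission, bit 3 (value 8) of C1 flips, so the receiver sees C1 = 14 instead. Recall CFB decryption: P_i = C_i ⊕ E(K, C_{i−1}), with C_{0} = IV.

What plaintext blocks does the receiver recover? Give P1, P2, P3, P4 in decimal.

Only C1 changed, to 14. In CFB, a change in C_i flips the same bit in P_i and garbles P_{i+1}. Decrypting the received ciphertext:
P1: E(K, 6) = 9; 14 ⊕ 9 = 7.
P2: E(K, 14) = 1; 2 ⊕ 1 = 3.
P3: E(K, 2) = 13; 4 ⊕ 13 = 9.
P4: E(K, 4) = 11; 5 ⊕ 11 = 14.
Blocks that differ from the original plaintext: P1, P2.

P1 = 7, P2 = 3, P3 = 9, P4 = 14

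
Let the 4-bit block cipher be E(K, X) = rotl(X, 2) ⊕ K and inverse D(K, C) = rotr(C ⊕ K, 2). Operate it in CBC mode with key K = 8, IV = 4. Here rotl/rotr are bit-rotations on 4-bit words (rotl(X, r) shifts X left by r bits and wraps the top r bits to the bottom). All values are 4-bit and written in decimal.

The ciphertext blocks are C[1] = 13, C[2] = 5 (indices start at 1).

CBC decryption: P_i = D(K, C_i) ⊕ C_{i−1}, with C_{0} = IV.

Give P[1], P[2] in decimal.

P[1]: D(K, 13) = 5; 5 ⊕ 4 = 1.
P[2]: D(K, 5) = 7; 7 ⊕ 13 = 10.

P[1] = 1, P[2] = 10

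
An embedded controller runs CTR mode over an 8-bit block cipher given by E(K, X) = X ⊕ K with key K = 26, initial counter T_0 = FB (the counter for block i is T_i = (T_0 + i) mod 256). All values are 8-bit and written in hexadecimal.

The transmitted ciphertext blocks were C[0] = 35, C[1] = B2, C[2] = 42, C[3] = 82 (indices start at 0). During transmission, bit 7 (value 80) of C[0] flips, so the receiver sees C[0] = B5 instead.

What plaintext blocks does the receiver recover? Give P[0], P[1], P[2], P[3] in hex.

CTR decryption: S_i = E(K, T_i) where T_i is the counter for block i; P_i = C_i ⊕ S_i.
Only C[0] changed, to B5. In CTR, a change in C_i flips the same bit in P_i only; the keystream is unaffected. Decrypting the received ciphertext:
P[0]: T = FB, S = E(K, T) = DD; B5 ⊕ DD = 68.
P[1]: T = FC, S = E(K, T) = DA; B2 ⊕ DA = 68.
P[2]: T = FD, S = E(K, T) = DB; 42 ⊕ DB = 99.
P[3]: T = FE, S = E(K, T) = D8; 82 ⊕ D8 = 5A.
Blocks that differ from the original plaintext: P[0].

P[0] = 68, P[1] = 68, P[2] = 99, P[3] = 5A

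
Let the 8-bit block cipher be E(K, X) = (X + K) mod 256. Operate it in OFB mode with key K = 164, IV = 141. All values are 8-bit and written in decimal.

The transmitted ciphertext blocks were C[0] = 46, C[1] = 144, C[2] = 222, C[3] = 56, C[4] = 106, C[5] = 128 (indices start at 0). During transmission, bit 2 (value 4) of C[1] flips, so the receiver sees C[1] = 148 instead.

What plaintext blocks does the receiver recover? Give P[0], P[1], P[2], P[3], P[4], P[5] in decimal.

OFB decryption: S_i = E(K, S_{i−1}) with S_{−1} = IV; P_i = C_i ⊕ S_i.
Only C[1] changed, to 148. In OFB, a change in C_i flips the same bit in P_i only; the keystream is unaffected. Decrypting the received ciphertext:
P[0]: S = E(K, 141) = 49; 46 ⊕ 49 = 31.
P[1]: S = E(K, 49) = 213; 148 ⊕ 213 = 65.
P[2]: S = E(K, 213) = 121; 222 ⊕ 121 = 167.
P[3]: S = E(K, 121) = 29; 56 ⊕ 29 = 37.
P[4]: S = E(K, 29) = 193; 106 ⊕ 193 = 171.
P[5]: S = E(K, 193) = 101; 128 ⊕ 101 = 229.
Blocks that differ from the original plaintext: P[1].

P[0] = 31, P[1] = 65, P[2] = 167, P[3] = 37, P[4] = 171, P[5] = 229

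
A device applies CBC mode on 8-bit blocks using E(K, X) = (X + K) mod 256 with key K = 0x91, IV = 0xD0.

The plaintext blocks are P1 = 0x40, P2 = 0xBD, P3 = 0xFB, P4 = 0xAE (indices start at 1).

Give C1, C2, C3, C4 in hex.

C1 = 0x21, C2 = 0x2D, C3 = 0x67, C4 = 0x5A

CBC encryption: C_i = E(K, P_i ⊕ C_{i−1}), with C_{0} = IV.
C1: P1 ⊕ 0xD0 = 0x90; E(K, 0x90) = 0x21.
C2: P2 ⊕ 0x21 = 0x9C; E(K, 0x9C) = 0x2D.
C3: P3 ⊕ 0x2D = 0xD6; E(K, 0xD6) = 0x67.
C4: P4 ⊕ 0x67 = 0xC9; E(K, 0xC9) = 0x5A.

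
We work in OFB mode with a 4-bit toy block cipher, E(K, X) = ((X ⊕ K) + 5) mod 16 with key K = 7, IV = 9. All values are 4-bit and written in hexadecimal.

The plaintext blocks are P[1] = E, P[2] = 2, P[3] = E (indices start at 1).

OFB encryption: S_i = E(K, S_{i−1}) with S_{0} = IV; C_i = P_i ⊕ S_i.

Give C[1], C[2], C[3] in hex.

C[1]: S = E(K, 9) = 3; E ⊕ 3 = D.
C[2]: S = E(K, 3) = 9; 2 ⊕ 9 = B.
C[3]: S = E(K, 9) = 3; E ⊕ 3 = D.

C[1] = D, C[2] = B, C[3] = D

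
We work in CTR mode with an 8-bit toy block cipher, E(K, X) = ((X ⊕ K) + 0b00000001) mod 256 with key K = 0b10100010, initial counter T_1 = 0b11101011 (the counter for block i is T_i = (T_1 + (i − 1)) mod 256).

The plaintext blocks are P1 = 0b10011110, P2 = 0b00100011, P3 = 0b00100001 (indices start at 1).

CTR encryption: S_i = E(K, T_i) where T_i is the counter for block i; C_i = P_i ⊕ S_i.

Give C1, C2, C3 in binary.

C1: T = 0b11101011, S = E(K, T) = 0b01001010; 0b10011110 ⊕ 0b01001010 = 0b11010100.
C2: T = 0b11101100, S = E(K, T) = 0b01001111; 0b00100011 ⊕ 0b01001111 = 0b01101100.
C3: T = 0b11101101, S = E(K, T) = 0b01010000; 0b00100001 ⊕ 0b01010000 = 0b01110001.

C1 = 0b11010100, C2 = 0b01101100, C3 = 0b01110001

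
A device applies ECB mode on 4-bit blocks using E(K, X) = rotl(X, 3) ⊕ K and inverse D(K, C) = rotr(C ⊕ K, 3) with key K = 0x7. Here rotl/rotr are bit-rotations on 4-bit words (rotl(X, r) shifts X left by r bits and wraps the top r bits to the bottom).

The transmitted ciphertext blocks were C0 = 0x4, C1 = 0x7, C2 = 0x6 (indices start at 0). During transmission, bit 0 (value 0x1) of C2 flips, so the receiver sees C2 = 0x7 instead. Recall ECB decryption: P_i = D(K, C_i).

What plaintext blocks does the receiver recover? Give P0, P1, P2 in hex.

P0 = 0x6, P1 = 0x0, P2 = 0x0

Only C2 changed, to 0x7. In ECB, a change in C_i affects only P_i. Decrypting the received ciphertext:
P0: D(K, 0x4) = 0x6.
P1: D(K, 0x7) = 0x0.
P2: D(K, 0x7) = 0x0.
Blocks that differ from the original plaintext: P2.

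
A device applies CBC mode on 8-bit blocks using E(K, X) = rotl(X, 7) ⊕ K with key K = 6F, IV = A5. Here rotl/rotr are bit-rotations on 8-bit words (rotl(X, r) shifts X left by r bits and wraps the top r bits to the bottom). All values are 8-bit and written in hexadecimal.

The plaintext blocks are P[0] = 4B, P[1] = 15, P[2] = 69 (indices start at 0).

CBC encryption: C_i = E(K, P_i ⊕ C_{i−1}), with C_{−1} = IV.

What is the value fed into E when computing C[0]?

C[0]: P[0] ⊕ A5 = EE; E(K, EE) = 18.
So the input to E for block [0] is EE.

EE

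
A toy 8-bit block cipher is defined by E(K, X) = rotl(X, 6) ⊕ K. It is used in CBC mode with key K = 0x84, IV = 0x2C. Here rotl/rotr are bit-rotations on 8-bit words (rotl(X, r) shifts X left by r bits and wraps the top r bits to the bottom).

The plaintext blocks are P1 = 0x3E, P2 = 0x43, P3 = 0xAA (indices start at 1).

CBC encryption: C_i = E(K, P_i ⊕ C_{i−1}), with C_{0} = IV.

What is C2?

C2 = 0x54

C1: P1 ⊕ 0x2C = 0x12; E(K, 0x12) = 0x00.
C2: P2 ⊕ 0x00 = 0x43; E(K, 0x43) = 0x54.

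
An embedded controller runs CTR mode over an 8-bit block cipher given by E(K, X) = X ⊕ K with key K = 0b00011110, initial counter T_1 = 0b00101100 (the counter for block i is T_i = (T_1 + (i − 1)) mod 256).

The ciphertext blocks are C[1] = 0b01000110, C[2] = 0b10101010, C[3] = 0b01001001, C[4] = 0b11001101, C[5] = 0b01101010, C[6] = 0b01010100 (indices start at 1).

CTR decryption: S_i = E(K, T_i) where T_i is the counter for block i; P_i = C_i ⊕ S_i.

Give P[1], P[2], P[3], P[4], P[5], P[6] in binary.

P[1] = 0b01110100, P[2] = 0b10011001, P[3] = 0b01111001, P[4] = 0b11111100, P[5] = 0b01000100, P[6] = 0b01111011

P[1]: T = 0b00101100, S = E(K, T) = 0b00110010; 0b01000110 ⊕ 0b00110010 = 0b01110100.
P[2]: T = 0b00101101, S = E(K, T) = 0b00110011; 0b10101010 ⊕ 0b00110011 = 0b10011001.
P[3]: T = 0b00101110, S = E(K, T) = 0b00110000; 0b01001001 ⊕ 0b00110000 = 0b01111001.
P[4]: T = 0b00101111, S = E(K, T) = 0b00110001; 0b11001101 ⊕ 0b00110001 = 0b11111100.
P[5]: T = 0b00110000, S = E(K, T) = 0b00101110; 0b01101010 ⊕ 0b00101110 = 0b01000100.
P[6]: T = 0b00110001, S = E(K, T) = 0b00101111; 0b01010100 ⊕ 0b00101111 = 0b01111011.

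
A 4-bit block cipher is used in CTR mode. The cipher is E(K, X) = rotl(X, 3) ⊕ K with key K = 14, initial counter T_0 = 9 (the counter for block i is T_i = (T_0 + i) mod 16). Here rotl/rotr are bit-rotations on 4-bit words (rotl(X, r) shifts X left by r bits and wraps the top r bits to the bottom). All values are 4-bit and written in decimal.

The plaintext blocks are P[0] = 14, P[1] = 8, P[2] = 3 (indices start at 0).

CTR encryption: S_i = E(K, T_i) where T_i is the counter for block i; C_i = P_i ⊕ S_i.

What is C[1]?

C[1] = 3

C[0]: T = 9, S = E(K, T) = 2; 14 ⊕ 2 = 12.
C[1]: T = 10, S = E(K, T) = 11; 8 ⊕ 11 = 3.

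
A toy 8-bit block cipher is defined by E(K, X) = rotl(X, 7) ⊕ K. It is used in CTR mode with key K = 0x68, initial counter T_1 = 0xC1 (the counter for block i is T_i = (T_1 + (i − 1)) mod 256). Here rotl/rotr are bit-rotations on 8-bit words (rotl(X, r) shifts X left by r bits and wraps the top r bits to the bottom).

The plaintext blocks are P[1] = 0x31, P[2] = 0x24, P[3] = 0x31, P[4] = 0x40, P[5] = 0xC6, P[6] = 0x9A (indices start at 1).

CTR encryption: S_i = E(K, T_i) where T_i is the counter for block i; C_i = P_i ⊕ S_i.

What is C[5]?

C[1]: T = 0xC1, S = E(K, T) = 0x88; 0x31 ⊕ 0x88 = 0xB9.
C[2]: T = 0xC2, S = E(K, T) = 0x09; 0x24 ⊕ 0x09 = 0x2D.
C[3]: T = 0xC3, S = E(K, T) = 0x89; 0x31 ⊕ 0x89 = 0xB8.
C[4]: T = 0xC4, S = E(K, T) = 0x0A; 0x40 ⊕ 0x0A = 0x4A.
C[5]: T = 0xC5, S = E(K, T) = 0x8A; 0xC6 ⊕ 0x8A = 0x4C.

C[5] = 0x4C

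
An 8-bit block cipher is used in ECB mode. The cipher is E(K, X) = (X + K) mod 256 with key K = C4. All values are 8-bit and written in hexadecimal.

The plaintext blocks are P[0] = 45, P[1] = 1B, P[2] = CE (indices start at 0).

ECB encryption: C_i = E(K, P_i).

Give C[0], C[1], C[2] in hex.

C[0] = 09, C[1] = DF, C[2] = 92

C[0]: E(K, 45) = 09.
C[1]: E(K, 1B) = DF.
C[2]: E(K, CE) = 92.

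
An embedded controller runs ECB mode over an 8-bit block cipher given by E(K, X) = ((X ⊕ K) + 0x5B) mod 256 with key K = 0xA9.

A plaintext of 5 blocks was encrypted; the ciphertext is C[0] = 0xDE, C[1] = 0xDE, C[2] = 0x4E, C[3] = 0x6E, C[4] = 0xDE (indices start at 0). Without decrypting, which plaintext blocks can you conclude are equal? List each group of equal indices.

ECB encrypts each block independently with the same key, so equal ciphertext blocks imply equal plaintext blocks.
C[0] = C[1] = C[4] = 0xDE, so P[0] = P[1] = P[4].

P[0] = P[1] = P[4]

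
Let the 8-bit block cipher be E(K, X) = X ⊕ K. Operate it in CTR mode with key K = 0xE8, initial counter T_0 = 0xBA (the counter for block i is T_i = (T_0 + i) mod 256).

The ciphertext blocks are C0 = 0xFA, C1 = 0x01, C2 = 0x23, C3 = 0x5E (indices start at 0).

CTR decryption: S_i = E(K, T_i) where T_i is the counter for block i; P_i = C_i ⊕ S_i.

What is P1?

P1 = 0x52

P1: T = 0xBB, S = E(K, T) = 0x53; 0x01 ⊕ 0x53 = 0x52.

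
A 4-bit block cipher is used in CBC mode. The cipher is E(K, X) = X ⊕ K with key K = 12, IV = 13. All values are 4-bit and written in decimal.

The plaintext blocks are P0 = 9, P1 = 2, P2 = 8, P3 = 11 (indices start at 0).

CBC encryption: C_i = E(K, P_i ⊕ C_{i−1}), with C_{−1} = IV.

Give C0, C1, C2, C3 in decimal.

C0 = 8, C1 = 6, C2 = 2, C3 = 5

C0: P0 ⊕ 13 = 4; E(K, 4) = 8.
C1: P1 ⊕ 8 = 10; E(K, 10) = 6.
C2: P2 ⊕ 6 = 14; E(K, 14) = 2.
C3: P3 ⊕ 2 = 9; E(K, 9) = 5.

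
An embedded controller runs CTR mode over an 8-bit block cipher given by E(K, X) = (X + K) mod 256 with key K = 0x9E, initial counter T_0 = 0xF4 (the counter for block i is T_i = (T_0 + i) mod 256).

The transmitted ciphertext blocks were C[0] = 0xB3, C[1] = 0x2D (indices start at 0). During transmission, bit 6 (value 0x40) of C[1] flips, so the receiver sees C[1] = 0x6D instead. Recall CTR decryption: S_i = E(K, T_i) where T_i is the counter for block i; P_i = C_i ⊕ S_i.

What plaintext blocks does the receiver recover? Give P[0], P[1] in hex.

Only C[1] changed, to 0x6D. In CTR, a change in C_i flips the same bit in P_i only; the keystream is unaffected. Decrypting the received ciphertext:
P[0]: T = 0xF4, S = E(K, T) = 0x92; 0xB3 ⊕ 0x92 = 0x21.
P[1]: T = 0xF5, S = E(K, T) = 0x93; 0x6D ⊕ 0x93 = 0xFE.
Blocks that differ from the original plaintext: P[1].

P[0] = 0x21, P[1] = 0xFE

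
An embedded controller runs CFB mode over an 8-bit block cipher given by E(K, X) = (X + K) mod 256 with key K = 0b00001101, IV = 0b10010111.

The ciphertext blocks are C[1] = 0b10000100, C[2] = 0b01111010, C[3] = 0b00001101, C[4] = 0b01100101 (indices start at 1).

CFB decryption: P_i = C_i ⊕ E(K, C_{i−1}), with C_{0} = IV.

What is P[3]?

P[3]: E(K, 0b01111010) = 0b10000111; 0b00001101 ⊕ 0b10000111 = 0b10001010.

P[3] = 0b10001010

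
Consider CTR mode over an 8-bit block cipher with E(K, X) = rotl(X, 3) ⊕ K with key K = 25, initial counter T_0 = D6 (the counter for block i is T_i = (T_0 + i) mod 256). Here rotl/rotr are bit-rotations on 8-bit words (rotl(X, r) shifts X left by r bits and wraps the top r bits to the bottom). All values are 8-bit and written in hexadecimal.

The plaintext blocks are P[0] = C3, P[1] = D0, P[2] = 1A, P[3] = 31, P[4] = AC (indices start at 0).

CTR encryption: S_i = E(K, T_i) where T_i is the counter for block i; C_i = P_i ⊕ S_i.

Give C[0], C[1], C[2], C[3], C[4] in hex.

C[0] = 50, C[1] = 4B, C[2] = F9, C[3] = DA, C[4] = 5F

C[0]: T = D6, S = E(K, T) = 93; C3 ⊕ 93 = 50.
C[1]: T = D7, S = E(K, T) = 9B; D0 ⊕ 9B = 4B.
C[2]: T = D8, S = E(K, T) = E3; 1A ⊕ E3 = F9.
C[3]: T = D9, S = E(K, T) = EB; 31 ⊕ EB = DA.
C[4]: T = DA, S = E(K, T) = F3; AC ⊕ F3 = 5F.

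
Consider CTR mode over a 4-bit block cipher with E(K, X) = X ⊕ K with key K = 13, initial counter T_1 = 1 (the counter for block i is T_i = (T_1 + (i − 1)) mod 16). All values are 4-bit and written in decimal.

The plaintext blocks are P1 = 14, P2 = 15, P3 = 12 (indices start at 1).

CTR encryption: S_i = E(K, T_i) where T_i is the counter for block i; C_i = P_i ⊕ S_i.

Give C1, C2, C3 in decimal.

C1 = 2, C2 = 0, C3 = 2

C1: T = 1, S = E(K, T) = 12; 14 ⊕ 12 = 2.
C2: T = 2, S = E(K, T) = 15; 15 ⊕ 15 = 0.
C3: T = 3, S = E(K, T) = 14; 12 ⊕ 14 = 2.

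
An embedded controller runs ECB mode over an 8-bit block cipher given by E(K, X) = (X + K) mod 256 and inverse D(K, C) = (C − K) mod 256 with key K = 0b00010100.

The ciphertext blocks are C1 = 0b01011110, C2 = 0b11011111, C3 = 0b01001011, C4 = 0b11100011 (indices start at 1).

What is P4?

ECB decryption: P_i = D(K, C_i).
P4: D(K, 0b11100011) = 0b11001111.

P4 = 0b11001111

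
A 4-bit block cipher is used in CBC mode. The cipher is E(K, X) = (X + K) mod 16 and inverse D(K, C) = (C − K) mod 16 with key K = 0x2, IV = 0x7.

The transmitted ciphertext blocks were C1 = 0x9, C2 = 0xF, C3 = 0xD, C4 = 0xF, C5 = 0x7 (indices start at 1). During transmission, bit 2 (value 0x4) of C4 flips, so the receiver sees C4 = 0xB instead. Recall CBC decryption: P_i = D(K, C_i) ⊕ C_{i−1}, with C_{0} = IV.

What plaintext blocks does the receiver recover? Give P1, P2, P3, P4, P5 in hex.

P1 = 0x0, P2 = 0x4, P3 = 0x4, P4 = 0x4, P5 = 0xE

Only C4 changed, to 0xB. In CBC, a change in C_i garbles P_i and flips the same bit in P_{i+1}. Decrypting the received ciphertext:
P1: D(K, 0x9) = 0x7; 0x7 ⊕ 0x7 = 0x0.
P2: D(K, 0xF) = 0xD; 0xD ⊕ 0x9 = 0x4.
P3: D(K, 0xD) = 0xB; 0xB ⊕ 0xF = 0x4.
P4: D(K, 0xB) = 0x9; 0x9 ⊕ 0xD = 0x4.
P5: D(K, 0x7) = 0x5; 0x5 ⊕ 0xB = 0xE.
Blocks that differ from the original plaintext: P4, P5.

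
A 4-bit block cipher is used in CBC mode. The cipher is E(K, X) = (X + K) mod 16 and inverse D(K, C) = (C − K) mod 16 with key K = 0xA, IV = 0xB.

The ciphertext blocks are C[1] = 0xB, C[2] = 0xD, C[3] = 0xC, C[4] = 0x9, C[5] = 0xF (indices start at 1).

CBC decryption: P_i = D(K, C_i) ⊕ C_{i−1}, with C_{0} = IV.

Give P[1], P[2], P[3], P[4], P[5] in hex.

P[1] = 0xA, P[2] = 0x8, P[3] = 0xF, P[4] = 0x3, P[5] = 0xC

P[1]: D(K, 0xB) = 0x1; 0x1 ⊕ 0xB = 0xA.
P[2]: D(K, 0xD) = 0x3; 0x3 ⊕ 0xB = 0x8.
P[3]: D(K, 0xC) = 0x2; 0x2 ⊕ 0xD = 0xF.
P[4]: D(K, 0x9) = 0xF; 0xF ⊕ 0xC = 0x3.
P[5]: D(K, 0xF) = 0x5; 0x5 ⊕ 0x9 = 0xC.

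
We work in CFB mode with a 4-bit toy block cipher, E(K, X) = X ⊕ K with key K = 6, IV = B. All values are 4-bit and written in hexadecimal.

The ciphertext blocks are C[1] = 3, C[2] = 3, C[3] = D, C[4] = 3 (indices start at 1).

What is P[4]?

P[4] = 8

CFB decryption: P_i = C_i ⊕ E(K, C_{i−1}), with C_{0} = IV.
P[4]: E(K, D) = B; 3 ⊕ B = 8.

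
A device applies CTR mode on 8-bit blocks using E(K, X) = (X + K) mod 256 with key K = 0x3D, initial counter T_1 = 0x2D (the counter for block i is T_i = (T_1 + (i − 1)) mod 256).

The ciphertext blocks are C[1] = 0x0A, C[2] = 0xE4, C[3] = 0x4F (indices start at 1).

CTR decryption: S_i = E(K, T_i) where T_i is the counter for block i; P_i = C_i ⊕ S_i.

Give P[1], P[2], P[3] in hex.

P[1] = 0x60, P[2] = 0x8F, P[3] = 0x23

P[1]: T = 0x2D, S = E(K, T) = 0x6A; 0x0A ⊕ 0x6A = 0x60.
P[2]: T = 0x2E, S = E(K, T) = 0x6B; 0xE4 ⊕ 0x6B = 0x8F.
P[3]: T = 0x2F, S = E(K, T) = 0x6C; 0x4F ⊕ 0x6C = 0x23.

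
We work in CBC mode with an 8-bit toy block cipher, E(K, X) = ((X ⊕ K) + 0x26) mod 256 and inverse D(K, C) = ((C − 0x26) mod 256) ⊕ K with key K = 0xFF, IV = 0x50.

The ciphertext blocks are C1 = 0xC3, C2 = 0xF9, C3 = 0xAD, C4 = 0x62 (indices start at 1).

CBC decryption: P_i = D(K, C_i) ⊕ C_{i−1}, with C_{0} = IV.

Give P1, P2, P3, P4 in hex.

P1 = 0x32, P2 = 0xEF, P3 = 0x81, P4 = 0x6E

P1: D(K, 0xC3) = 0x62; 0x62 ⊕ 0x50 = 0x32.
P2: D(K, 0xF9) = 0x2C; 0x2C ⊕ 0xC3 = 0xEF.
P3: D(K, 0xAD) = 0x78; 0x78 ⊕ 0xF9 = 0x81.
P4: D(K, 0x62) = 0xC3; 0xC3 ⊕ 0xAD = 0x6E.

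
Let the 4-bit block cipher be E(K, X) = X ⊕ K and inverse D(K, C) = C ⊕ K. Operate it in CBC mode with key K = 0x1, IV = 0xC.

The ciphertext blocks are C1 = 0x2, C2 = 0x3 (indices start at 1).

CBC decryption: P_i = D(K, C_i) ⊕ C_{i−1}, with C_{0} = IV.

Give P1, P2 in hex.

P1 = 0xF, P2 = 0x0

P1: D(K, 0x2) = 0x3; 0x3 ⊕ 0xC = 0xF.
P2: D(K, 0x3) = 0x2; 0x2 ⊕ 0x2 = 0x0.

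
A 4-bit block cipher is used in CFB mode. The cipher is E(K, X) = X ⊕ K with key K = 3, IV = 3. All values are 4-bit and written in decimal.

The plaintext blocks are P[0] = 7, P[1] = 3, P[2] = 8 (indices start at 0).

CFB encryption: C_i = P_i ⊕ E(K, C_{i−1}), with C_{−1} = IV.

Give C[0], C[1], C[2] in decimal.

C[0] = 7, C[1] = 7, C[2] = 12

C[0]: E(K, 3) = 0; 7 ⊕ 0 = 7.
C[1]: E(K, 7) = 4; 3 ⊕ 4 = 7.
C[2]: E(K, 7) = 4; 8 ⊕ 4 = 12.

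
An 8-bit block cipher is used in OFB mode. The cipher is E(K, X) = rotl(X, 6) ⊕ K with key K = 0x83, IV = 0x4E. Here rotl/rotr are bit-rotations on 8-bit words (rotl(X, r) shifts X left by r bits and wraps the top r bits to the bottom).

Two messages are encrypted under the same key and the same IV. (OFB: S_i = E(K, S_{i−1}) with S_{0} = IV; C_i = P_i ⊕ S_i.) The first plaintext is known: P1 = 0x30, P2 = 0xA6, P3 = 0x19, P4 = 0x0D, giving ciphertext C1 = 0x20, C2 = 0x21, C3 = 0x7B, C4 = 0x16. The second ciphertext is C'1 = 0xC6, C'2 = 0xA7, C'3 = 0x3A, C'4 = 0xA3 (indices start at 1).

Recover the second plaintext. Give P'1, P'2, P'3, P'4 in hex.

P'1 = 0xD6, P'2 = 0x20, P'3 = 0x58, P'4 = 0xB8

In OFB with a reused IV, both messages share the same keystream S_i, so C_i ⊕ C'_i = P_i ⊕ P'_i and thus P'_i = P_i ⊕ C_i ⊕ C'_i.
P'1: 0x30 ⊕ 0x20 ⊕ 0xC6 = 0xD6.
P'2: 0xA6 ⊕ 0x21 ⊕ 0xA7 = 0x20.
P'3: 0x19 ⊕ 0x7B ⊕ 0x3A = 0x58.
P'4: 0x0D ⊕ 0x16 ⊕ 0xA3 = 0xB8.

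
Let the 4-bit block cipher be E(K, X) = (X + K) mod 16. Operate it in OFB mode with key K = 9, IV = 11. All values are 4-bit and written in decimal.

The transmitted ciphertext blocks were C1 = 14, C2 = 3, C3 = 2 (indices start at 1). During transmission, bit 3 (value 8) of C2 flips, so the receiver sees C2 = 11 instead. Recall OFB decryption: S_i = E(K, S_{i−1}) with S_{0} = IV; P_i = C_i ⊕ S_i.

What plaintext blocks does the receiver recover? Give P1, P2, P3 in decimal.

Only C2 changed, to 11. In OFB, a change in C_i flips the same bit in P_i only; the keystream is unaffected. Decrypting the received ciphertext:
P1: S = E(K, 11) = 4; 14 ⊕ 4 = 10.
P2: S = E(K, 4) = 13; 11 ⊕ 13 = 6.
P3: S = E(K, 13) = 6; 2 ⊕ 6 = 4.
Blocks that differ from the original plaintext: P2.

P1 = 10, P2 = 6, P3 = 4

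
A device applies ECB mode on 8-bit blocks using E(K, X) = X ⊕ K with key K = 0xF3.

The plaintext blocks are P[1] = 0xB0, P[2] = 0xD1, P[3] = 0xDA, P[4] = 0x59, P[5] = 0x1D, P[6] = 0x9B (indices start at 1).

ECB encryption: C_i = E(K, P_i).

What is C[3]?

C[3] = 0x29

C[3]: E(K, 0xDA) = 0x29.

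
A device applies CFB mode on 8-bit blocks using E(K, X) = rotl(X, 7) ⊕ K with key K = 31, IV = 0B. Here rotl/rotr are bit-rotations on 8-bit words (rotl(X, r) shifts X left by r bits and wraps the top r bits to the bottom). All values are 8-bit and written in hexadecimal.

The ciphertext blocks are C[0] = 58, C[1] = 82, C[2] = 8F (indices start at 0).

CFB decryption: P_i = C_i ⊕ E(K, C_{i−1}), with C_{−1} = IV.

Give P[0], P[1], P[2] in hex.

P[0]: E(K, 0B) = B4; 58 ⊕ B4 = EC.
P[1]: E(K, 58) = 1D; 82 ⊕ 1D = 9F.
P[2]: E(K, 82) = 70; 8F ⊕ 70 = FF.

P[0] = EC, P[1] = 9F, P[2] = FF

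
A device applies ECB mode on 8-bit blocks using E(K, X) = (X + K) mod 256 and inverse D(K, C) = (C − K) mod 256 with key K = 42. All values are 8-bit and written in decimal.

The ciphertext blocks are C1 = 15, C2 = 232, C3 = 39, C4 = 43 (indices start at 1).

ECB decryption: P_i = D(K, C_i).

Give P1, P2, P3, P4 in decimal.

P1: D(K, 15) = 229.
P2: D(K, 232) = 190.
P3: D(K, 39) = 253.
P4: D(K, 43) = 1.

P1 = 229, P2 = 190, P3 = 253, P4 = 1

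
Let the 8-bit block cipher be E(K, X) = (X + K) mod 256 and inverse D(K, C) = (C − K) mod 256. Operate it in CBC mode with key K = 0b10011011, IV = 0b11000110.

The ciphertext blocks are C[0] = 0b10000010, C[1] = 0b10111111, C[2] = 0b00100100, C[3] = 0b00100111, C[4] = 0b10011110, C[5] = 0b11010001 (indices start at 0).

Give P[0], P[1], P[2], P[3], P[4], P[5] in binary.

CBC decryption: P_i = D(K, C_i) ⊕ C_{i−1}, with C_{−1} = IV.
P[0]: D(K, 0b10000010) = 0b11100111; 0b11100111 ⊕ 0b11000110 = 0b00100001.
P[1]: D(K, 0b10111111) = 0b00100100; 0b00100100 ⊕ 0b10000010 = 0b10100110.
P[2]: D(K, 0b00100100) = 0b10001001; 0b10001001 ⊕ 0b10111111 = 0b00110110.
P[3]: D(K, 0b00100111) = 0b10001100; 0b10001100 ⊕ 0b00100100 = 0b10101000.
P[4]: D(K, 0b10011110) = 0b00000011; 0b00000011 ⊕ 0b00100111 = 0b00100100.
P[5]: D(K, 0b11010001) = 0b00110110; 0b00110110 ⊕ 0b10011110 = 0b10101000.

P[0] = 0b00100001, P[1] = 0b10100110, P[2] = 0b00110110, P[3] = 0b10101000, P[4] = 0b00100100, P[5] = 0b10101000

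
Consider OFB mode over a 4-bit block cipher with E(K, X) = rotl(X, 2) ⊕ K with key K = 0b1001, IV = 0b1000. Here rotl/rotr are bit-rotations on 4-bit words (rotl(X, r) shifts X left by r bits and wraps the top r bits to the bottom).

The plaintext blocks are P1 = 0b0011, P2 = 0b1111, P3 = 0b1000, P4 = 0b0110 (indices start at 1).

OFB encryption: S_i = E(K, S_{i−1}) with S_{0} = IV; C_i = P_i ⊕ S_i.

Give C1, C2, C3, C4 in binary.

C1: S = E(K, 0b1000) = 0b1011; 0b0011 ⊕ 0b1011 = 0b1000.
C2: S = E(K, 0b1011) = 0b0111; 0b1111 ⊕ 0b0111 = 0b1000.
C3: S = E(K, 0b0111) = 0b0100; 0b1000 ⊕ 0b0100 = 0b1100.
C4: S = E(K, 0b0100) = 0b1000; 0b0110 ⊕ 0b1000 = 0b1110.

C1 = 0b1000, C2 = 0b1000, C3 = 0b1100, C4 = 0b1110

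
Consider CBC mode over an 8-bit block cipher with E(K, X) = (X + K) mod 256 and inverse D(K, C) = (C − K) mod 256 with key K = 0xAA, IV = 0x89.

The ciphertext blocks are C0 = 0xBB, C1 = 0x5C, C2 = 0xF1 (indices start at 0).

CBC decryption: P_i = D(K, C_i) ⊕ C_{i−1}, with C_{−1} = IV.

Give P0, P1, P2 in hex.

P0: D(K, 0xBB) = 0x11; 0x11 ⊕ 0x89 = 0x98.
P1: D(K, 0x5C) = 0xB2; 0xB2 ⊕ 0xBB = 0x09.
P2: D(K, 0xF1) = 0x47; 0x47 ⊕ 0x5C = 0x1B.

P0 = 0x98, P1 = 0x09, P2 = 0x1B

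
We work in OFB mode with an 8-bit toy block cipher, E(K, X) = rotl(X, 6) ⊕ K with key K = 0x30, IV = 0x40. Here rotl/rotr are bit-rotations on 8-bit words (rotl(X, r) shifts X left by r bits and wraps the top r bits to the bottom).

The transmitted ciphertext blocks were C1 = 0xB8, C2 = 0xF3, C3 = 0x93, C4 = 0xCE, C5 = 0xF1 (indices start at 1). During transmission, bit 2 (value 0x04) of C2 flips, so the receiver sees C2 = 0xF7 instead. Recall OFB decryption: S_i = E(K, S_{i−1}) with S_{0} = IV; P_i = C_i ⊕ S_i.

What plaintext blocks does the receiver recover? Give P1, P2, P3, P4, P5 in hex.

Only C2 changed, to 0xF7. In OFB, a change in C_i flips the same bit in P_i only; the keystream is unaffected. Decrypting the received ciphertext:
P1: S = E(K, 0x40) = 0x20; 0xB8 ⊕ 0x20 = 0x98.
P2: S = E(K, 0x20) = 0x38; 0xF7 ⊕ 0x38 = 0xCF.
P3: S = E(K, 0x38) = 0x3E; 0x93 ⊕ 0x3E = 0xAD.
P4: S = E(K, 0x3E) = 0xBF; 0xCE ⊕ 0xBF = 0x71.
P5: S = E(K, 0xBF) = 0xDF; 0xF1 ⊕ 0xDF = 0x2E.
Blocks that differ from the original plaintext: P2.

P1 = 0x98, P2 = 0xCF, P3 = 0xAD, P4 = 0x71, P5 = 0x2E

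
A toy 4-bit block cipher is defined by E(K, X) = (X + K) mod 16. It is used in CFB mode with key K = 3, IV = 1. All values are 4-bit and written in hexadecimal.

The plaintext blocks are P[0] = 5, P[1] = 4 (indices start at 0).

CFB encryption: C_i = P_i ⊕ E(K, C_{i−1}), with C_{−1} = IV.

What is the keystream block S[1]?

4

C[0]: E(K, 1) = 4; 5 ⊕ 4 = 1.
C[1]: E(K, 1) = 4; 4 ⊕ 4 = 0.
So S[1] = 4.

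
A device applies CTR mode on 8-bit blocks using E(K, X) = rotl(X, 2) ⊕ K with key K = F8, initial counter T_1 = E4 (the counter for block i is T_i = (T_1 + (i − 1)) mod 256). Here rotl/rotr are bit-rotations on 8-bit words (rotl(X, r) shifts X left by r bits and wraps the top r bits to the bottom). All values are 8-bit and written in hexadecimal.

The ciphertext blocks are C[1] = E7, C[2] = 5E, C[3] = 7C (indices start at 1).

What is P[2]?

P[2] = 31

CTR decryption: S_i = E(K, T_i) where T_i is the counter for block i; P_i = C_i ⊕ S_i.
P[2]: T = E5, S = E(K, T) = 6F; 5E ⊕ 6F = 31.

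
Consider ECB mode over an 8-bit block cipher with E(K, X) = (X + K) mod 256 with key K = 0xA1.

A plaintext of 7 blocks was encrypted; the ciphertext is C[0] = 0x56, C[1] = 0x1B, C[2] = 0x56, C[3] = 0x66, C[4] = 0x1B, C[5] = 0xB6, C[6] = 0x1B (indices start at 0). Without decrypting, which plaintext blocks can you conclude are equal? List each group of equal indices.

P[0] = P[2]; P[1] = P[4] = P[6]

ECB encrypts each block independently with the same key, so equal ciphertext blocks imply equal plaintext blocks.
C[0] = C[2] = 0x56, so P[0] = P[2].
C[1] = C[4] = C[6] = 0x1B, so P[1] = P[4] = P[6].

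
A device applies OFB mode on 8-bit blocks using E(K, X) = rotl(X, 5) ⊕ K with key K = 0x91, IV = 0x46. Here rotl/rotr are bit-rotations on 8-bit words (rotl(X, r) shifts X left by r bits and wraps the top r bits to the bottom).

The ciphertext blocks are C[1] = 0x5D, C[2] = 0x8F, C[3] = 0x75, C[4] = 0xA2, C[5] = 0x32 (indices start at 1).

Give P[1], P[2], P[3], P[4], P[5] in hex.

OFB decryption: S_i = E(K, S_{i−1}) with S_{0} = IV; P_i = C_i ⊕ S_i.
P[1]: S = E(K, 0x46) = 0x59; 0x5D ⊕ 0x59 = 0x04.
P[2]: S = E(K, 0x59) = 0xBA; 0x8F ⊕ 0xBA = 0x35.
P[3]: S = E(K, 0xBA) = 0xC6; 0x75 ⊕ 0xC6 = 0xB3.
P[4]: S = E(K, 0xC6) = 0x49; 0xA2 ⊕ 0x49 = 0xEB.
P[5]: S = E(K, 0x49) = 0xB8; 0x32 ⊕ 0xB8 = 0x8A.

P[1] = 0x04, P[2] = 0x35, P[3] = 0xB3, P[4] = 0xEB, P[5] = 0x8A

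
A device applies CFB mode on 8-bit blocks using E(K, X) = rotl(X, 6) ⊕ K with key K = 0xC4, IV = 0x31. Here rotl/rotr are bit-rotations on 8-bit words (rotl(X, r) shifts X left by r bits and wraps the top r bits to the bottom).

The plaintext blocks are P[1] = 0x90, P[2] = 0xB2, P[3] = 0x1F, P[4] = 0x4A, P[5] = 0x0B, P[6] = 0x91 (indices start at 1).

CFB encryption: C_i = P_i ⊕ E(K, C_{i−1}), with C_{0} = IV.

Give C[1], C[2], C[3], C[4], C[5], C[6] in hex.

C[1] = 0x18, C[2] = 0x70, C[3] = 0xC7, C[4] = 0x7F, C[5] = 0x10, C[6] = 0x51

C[1]: E(K, 0x31) = 0x88; 0x90 ⊕ 0x88 = 0x18.
C[2]: E(K, 0x18) = 0xC2; 0xB2 ⊕ 0xC2 = 0x70.
C[3]: E(K, 0x70) = 0xD8; 0x1F ⊕ 0xD8 = 0xC7.
C[4]: E(K, 0xC7) = 0x35; 0x4A ⊕ 0x35 = 0x7F.
C[5]: E(K, 0x7F) = 0x1B; 0x0B ⊕ 0x1B = 0x10.
C[6]: E(K, 0x10) = 0xC0; 0x91 ⊕ 0xC0 = 0x51.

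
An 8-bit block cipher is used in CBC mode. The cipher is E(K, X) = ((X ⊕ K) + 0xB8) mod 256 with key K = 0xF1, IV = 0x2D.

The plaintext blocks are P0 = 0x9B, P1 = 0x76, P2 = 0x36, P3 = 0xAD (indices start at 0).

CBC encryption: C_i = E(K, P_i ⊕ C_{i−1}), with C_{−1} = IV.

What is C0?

C0: P0 ⊕ 0x2D = 0xB6; E(K, 0xB6) = 0xFF.

C0 = 0xFF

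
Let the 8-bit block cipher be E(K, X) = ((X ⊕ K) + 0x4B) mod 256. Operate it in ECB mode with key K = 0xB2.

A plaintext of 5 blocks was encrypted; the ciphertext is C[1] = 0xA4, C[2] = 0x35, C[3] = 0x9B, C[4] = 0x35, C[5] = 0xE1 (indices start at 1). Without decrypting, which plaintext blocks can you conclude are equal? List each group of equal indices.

P[2] = P[4]

ECB encrypts each block independently with the same key, so equal ciphertext blocks imply equal plaintext blocks.
C[2] = C[4] = 0x35, so P[2] = P[4].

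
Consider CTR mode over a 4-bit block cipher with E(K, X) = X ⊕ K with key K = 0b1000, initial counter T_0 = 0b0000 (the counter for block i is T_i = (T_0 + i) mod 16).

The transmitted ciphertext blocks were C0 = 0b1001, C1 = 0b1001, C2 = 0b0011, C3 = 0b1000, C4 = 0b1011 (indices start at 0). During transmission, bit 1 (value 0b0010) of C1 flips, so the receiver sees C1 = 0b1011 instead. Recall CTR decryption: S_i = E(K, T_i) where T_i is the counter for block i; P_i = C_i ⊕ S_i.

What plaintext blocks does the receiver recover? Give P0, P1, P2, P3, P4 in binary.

Only C1 changed, to 0b1011. In CTR, a change in C_i flips the same bit in P_i only; the keystream is unaffected. Decrypting the received ciphertext:
P0: T = 0b0000, S = E(K, T) = 0b1000; 0b1001 ⊕ 0b1000 = 0b0001.
P1: T = 0b0001, S = E(K, T) = 0b1001; 0b1011 ⊕ 0b1001 = 0b0010.
P2: T = 0b0010, S = E(K, T) = 0b1010; 0b0011 ⊕ 0b1010 = 0b1001.
P3: T = 0b0011, S = E(K, T) = 0b1011; 0b1000 ⊕ 0b1011 = 0b0011.
P4: T = 0b0100, S = E(K, T) = 0b1100; 0b1011 ⊕ 0b1100 = 0b0111.
Blocks that differ from the original plaintext: P1.

P0 = 0b0001, P1 = 0b0010, P2 = 0b1001, P3 = 0b0011, P4 = 0b0111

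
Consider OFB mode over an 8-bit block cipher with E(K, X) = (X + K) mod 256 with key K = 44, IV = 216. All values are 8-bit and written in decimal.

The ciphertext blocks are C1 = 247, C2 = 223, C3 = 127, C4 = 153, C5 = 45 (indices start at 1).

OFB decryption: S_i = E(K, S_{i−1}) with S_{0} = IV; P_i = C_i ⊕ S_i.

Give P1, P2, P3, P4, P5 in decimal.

P1 = 243, P2 = 239, P3 = 35, P4 = 17, P5 = 153

P1: S = E(K, 216) = 4; 247 ⊕ 4 = 243.
P2: S = E(K, 4) = 48; 223 ⊕ 48 = 239.
P3: S = E(K, 48) = 92; 127 ⊕ 92 = 35.
P4: S = E(K, 92) = 136; 153 ⊕ 136 = 17.
P5: S = E(K, 136) = 180; 45 ⊕ 180 = 153.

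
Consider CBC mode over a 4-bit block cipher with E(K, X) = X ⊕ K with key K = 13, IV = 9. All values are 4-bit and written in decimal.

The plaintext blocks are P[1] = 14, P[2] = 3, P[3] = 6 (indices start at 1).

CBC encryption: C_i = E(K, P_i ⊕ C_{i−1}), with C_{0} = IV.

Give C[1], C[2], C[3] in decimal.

C[1]: P[1] ⊕ 9 = 7; E(K, 7) = 10.
C[2]: P[2] ⊕ 10 = 9; E(K, 9) = 4.
C[3]: P[3] ⊕ 4 = 2; E(K, 2) = 15.

C[1] = 10, C[2] = 4, C[3] = 15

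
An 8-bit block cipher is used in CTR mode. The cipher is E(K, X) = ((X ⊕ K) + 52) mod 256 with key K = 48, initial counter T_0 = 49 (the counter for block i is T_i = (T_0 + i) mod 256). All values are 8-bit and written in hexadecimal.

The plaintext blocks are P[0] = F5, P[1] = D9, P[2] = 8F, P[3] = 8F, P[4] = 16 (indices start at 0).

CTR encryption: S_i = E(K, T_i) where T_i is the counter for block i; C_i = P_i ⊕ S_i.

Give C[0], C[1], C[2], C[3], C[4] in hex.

C[0]: T = 49, S = E(K, T) = 53; F5 ⊕ 53 = A6.
C[1]: T = 4A, S = E(K, T) = 54; D9 ⊕ 54 = 8D.
C[2]: T = 4B, S = E(K, T) = 55; 8F ⊕ 55 = DA.
C[3]: T = 4C, S = E(K, T) = 56; 8F ⊕ 56 = D9.
C[4]: T = 4D, S = E(K, T) = 57; 16 ⊕ 57 = 41.

C[0] = A6, C[1] = 8D, C[2] = DA, C[3] = D9, C[4] = 41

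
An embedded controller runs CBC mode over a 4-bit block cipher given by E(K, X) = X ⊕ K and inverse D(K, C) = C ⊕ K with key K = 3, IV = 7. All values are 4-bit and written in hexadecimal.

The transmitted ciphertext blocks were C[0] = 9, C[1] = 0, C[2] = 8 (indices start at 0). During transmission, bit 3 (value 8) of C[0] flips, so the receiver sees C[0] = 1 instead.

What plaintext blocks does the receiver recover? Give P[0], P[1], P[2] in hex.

CBC decryption: P_i = D(K, C_i) ⊕ C_{i−1}, with C_{−1} = IV.
Only C[0] changed, to 1. In CBC, a change in C_i garbles P_i and flips the same bit in P_{i+1}. Decrypting the received ciphertext:
P[0]: D(K, 1) = 2; 2 ⊕ 7 = 5.
P[1]: D(K, 0) = 3; 3 ⊕ 1 = 2.
P[2]: D(K, 8) = B; B ⊕ 0 = B.
Blocks that differ from the original plaintext: P[0], P[1].

P[0] = 5, P[1] = 2, P[2] = B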